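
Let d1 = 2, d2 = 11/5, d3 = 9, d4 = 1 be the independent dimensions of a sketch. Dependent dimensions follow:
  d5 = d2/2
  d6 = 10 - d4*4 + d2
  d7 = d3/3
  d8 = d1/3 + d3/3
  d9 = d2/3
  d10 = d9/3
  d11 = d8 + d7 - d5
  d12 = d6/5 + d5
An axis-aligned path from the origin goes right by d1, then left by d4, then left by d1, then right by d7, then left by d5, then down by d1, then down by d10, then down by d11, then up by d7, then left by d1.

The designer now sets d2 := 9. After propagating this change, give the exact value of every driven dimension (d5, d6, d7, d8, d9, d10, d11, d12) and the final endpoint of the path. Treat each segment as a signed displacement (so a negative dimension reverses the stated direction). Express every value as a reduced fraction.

d5 = 9/2
d6 = 15
d7 = 3
d8 = 11/3
d9 = 3
d10 = 1
d11 = 13/6
d12 = 15/2
endpoint = (-9/2, -13/6)

Apply edit: d2 := 9
  d5 = d2/2 = 9/2
  d6 = 10 - d4*4 + d2 = 15
  d7 = d3/3 = 3
  d8 = d1/3 + d3/3 = 11/3
  d9 = d2/3 = 3
  d10 = d9/3 = 1
  d11 = d8 + d7 - d5 = 13/6
  d12 = d6/5 + d5 = 15/2
Walk from origin (0, 0):
  seg 1: right by d1 = 2 → (2, 0)
  seg 2: left by d4 = 1 → (1, 0)
  seg 3: left by d1 = 2 → (-1, 0)
  seg 4: right by d7 = 3 → (2, 0)
  seg 5: left by d5 = 9/2 → (-5/2, 0)
  seg 6: down by d1 = 2 → (-5/2, -2)
  seg 7: down by d10 = 1 → (-5/2, -3)
  seg 8: down by d11 = 13/6 → (-5/2, -31/6)
  seg 9: up by d7 = 3 → (-5/2, -13/6)
  seg 10: left by d1 = 2 → (-9/2, -13/6)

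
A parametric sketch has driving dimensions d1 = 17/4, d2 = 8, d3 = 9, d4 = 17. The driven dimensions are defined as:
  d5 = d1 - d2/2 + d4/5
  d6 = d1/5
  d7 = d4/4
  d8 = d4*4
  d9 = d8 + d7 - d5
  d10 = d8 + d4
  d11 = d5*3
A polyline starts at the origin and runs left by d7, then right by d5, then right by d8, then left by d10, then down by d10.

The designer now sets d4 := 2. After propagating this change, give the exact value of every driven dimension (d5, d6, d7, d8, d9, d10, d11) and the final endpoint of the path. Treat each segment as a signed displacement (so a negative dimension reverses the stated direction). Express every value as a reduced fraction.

d5 = 13/20
d6 = 17/20
d7 = 1/2
d8 = 8
d9 = 157/20
d10 = 10
d11 = 39/20
endpoint = (-37/20, -10)

Apply edit: d4 := 2
  d5 = d1 - d2/2 + d4/5 = 13/20
  d6 = d1/5 = 17/20
  d7 = d4/4 = 1/2
  d8 = d4*4 = 8
  d9 = d8 + d7 - d5 = 157/20
  d10 = d8 + d4 = 10
  d11 = d5*3 = 39/20
Walk from origin (0, 0):
  seg 1: left by d7 = 1/2 → (-1/2, 0)
  seg 2: right by d5 = 13/20 → (3/20, 0)
  seg 3: right by d8 = 8 → (163/20, 0)
  seg 4: left by d10 = 10 → (-37/20, 0)
  seg 5: down by d10 = 10 → (-37/20, -10)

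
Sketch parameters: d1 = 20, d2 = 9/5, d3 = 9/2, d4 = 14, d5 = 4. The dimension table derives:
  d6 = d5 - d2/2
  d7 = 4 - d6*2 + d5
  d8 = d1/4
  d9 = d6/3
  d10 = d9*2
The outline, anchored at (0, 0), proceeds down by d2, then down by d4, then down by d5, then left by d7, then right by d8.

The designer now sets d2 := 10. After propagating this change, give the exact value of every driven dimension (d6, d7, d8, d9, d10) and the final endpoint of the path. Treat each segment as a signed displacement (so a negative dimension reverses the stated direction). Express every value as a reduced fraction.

Apply edit: d2 := 10
  d6 = d5 - d2/2 = -1
  d7 = 4 - d6*2 + d5 = 10
  d8 = d1/4 = 5
  d9 = d6/3 = -1/3
  d10 = d9*2 = -2/3
Walk from origin (0, 0):
  seg 1: down by d2 = 10 → (0, -10)
  seg 2: down by d4 = 14 → (0, -24)
  seg 3: down by d5 = 4 → (0, -28)
  seg 4: left by d7 = 10 → (-10, -28)
  seg 5: right by d8 = 5 → (-5, -28)

d6 = -1
d7 = 10
d8 = 5
d9 = -1/3
d10 = -2/3
endpoint = (-5, -28)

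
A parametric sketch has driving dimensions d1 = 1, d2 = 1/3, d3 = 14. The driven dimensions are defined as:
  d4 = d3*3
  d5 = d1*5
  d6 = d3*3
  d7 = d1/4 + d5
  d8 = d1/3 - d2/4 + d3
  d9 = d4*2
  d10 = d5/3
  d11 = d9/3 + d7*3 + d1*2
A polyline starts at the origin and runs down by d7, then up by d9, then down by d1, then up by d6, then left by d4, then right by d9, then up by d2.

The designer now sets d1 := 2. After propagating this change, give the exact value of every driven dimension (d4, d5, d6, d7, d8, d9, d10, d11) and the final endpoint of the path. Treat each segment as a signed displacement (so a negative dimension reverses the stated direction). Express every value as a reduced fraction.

Apply edit: d1 := 2
  d4 = d3*3 = 42
  d5 = d1*5 = 10
  d6 = d3*3 = 42
  d7 = d1/4 + d5 = 21/2
  d8 = d1/3 - d2/4 + d3 = 175/12
  d9 = d4*2 = 84
  d10 = d5/3 = 10/3
  d11 = d9/3 + d7*3 + d1*2 = 127/2
Walk from origin (0, 0):
  seg 1: down by d7 = 21/2 → (0, -21/2)
  seg 2: up by d9 = 84 → (0, 147/2)
  seg 3: down by d1 = 2 → (0, 143/2)
  seg 4: up by d6 = 42 → (0, 227/2)
  seg 5: left by d4 = 42 → (-42, 227/2)
  seg 6: right by d9 = 84 → (42, 227/2)
  seg 7: up by d2 = 1/3 → (42, 683/6)

d4 = 42
d5 = 10
d6 = 42
d7 = 21/2
d8 = 175/12
d9 = 84
d10 = 10/3
d11 = 127/2
endpoint = (42, 683/6)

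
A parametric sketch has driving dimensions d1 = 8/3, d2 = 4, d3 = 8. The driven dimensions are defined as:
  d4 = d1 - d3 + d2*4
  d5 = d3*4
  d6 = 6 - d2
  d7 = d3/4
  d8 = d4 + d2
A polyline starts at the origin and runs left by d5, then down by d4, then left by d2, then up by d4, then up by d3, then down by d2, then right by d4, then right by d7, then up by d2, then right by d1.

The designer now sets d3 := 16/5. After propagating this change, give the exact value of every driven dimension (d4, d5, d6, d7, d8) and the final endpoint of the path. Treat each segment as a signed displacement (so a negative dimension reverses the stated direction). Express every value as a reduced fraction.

d4 = 232/15
d5 = 64/5
d6 = 2
d7 = 4/5
d8 = 292/15
endpoint = (32/15, 16/5)

Apply edit: d3 := 16/5
  d4 = d1 - d3 + d2*4 = 232/15
  d5 = d3*4 = 64/5
  d6 = 6 - d2 = 2
  d7 = d3/4 = 4/5
  d8 = d4 + d2 = 292/15
Walk from origin (0, 0):
  seg 1: left by d5 = 64/5 → (-64/5, 0)
  seg 2: down by d4 = 232/15 → (-64/5, -232/15)
  seg 3: left by d2 = 4 → (-84/5, -232/15)
  seg 4: up by d4 = 232/15 → (-84/5, 0)
  seg 5: up by d3 = 16/5 → (-84/5, 16/5)
  seg 6: down by d2 = 4 → (-84/5, -4/5)
  seg 7: right by d4 = 232/15 → (-4/3, -4/5)
  seg 8: right by d7 = 4/5 → (-8/15, -4/5)
  seg 9: up by d2 = 4 → (-8/15, 16/5)
  seg 10: right by d1 = 8/3 → (32/15, 16/5)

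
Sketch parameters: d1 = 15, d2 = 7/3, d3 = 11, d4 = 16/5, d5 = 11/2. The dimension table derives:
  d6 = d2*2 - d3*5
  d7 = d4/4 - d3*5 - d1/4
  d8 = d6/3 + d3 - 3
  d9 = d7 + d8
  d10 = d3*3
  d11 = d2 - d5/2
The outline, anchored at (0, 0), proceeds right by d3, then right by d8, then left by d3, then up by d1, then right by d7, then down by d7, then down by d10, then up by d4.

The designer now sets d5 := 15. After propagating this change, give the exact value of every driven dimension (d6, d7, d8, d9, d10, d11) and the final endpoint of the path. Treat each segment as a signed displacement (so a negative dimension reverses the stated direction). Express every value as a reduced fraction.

Apply edit: d5 := 15
  d6 = d2*2 - d3*5 = -151/3
  d7 = d4/4 - d3*5 - d1/4 = -1159/20
  d8 = d6/3 + d3 - 3 = -79/9
  d9 = d7 + d8 = -12011/180
  d10 = d3*3 = 33
  d11 = d2 - d5/2 = -31/6
Walk from origin (0, 0):
  seg 1: right by d3 = 11 → (11, 0)
  seg 2: right by d8 = -79/9 → (20/9, 0)
  seg 3: left by d3 = 11 → (-79/9, 0)
  seg 4: up by d1 = 15 → (-79/9, 15)
  seg 5: right by d7 = -1159/20 → (-12011/180, 15)
  seg 6: down by d7 = -1159/20 → (-12011/180, 1459/20)
  seg 7: down by d10 = 33 → (-12011/180, 799/20)
  seg 8: up by d4 = 16/5 → (-12011/180, 863/20)

d6 = -151/3
d7 = -1159/20
d8 = -79/9
d9 = -12011/180
d10 = 33
d11 = -31/6
endpoint = (-12011/180, 863/20)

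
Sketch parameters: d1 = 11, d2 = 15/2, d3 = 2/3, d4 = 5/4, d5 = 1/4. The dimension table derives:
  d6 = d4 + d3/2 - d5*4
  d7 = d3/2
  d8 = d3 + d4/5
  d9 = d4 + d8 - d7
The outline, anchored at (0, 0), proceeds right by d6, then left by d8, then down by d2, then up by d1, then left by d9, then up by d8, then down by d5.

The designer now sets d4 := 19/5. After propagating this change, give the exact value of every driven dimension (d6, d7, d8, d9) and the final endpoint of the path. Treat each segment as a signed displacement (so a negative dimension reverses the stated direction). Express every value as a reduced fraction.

Apply edit: d4 := 19/5
  d6 = d4 + d3/2 - d5*4 = 47/15
  d7 = d3/2 = 1/3
  d8 = d3 + d4/5 = 107/75
  d9 = d4 + d8 - d7 = 367/75
Walk from origin (0, 0):
  seg 1: right by d6 = 47/15 → (47/15, 0)
  seg 2: left by d8 = 107/75 → (128/75, 0)
  seg 3: down by d2 = 15/2 → (128/75, -15/2)
  seg 4: up by d1 = 11 → (128/75, 7/2)
  seg 5: left by d9 = 367/75 → (-239/75, 7/2)
  seg 6: up by d8 = 107/75 → (-239/75, 739/150)
  seg 7: down by d5 = 1/4 → (-239/75, 1403/300)

d6 = 47/15
d7 = 1/3
d8 = 107/75
d9 = 367/75
endpoint = (-239/75, 1403/300)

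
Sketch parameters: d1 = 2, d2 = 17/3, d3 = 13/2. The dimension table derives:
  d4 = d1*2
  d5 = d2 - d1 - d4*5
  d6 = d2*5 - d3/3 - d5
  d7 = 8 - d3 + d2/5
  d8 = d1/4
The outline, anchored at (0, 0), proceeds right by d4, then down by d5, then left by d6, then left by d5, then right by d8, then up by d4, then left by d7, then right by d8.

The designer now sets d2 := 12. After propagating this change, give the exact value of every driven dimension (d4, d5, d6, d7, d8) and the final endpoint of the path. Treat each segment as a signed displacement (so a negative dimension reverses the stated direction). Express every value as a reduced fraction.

Apply edit: d2 := 12
  d4 = d1*2 = 4
  d5 = d2 - d1 - d4*5 = -10
  d6 = d2*5 - d3/3 - d5 = 407/6
  d7 = 8 - d3 + d2/5 = 39/10
  d8 = d1/4 = 1/2
Walk from origin (0, 0):
  seg 1: right by d4 = 4 → (4, 0)
  seg 2: down by d5 = -10 → (4, 10)
  seg 3: left by d6 = 407/6 → (-383/6, 10)
  seg 4: left by d5 = -10 → (-323/6, 10)
  seg 5: right by d8 = 1/2 → (-160/3, 10)
  seg 6: up by d4 = 4 → (-160/3, 14)
  seg 7: left by d7 = 39/10 → (-1717/30, 14)
  seg 8: right by d8 = 1/2 → (-851/15, 14)

d4 = 4
d5 = -10
d6 = 407/6
d7 = 39/10
d8 = 1/2
endpoint = (-851/15, 14)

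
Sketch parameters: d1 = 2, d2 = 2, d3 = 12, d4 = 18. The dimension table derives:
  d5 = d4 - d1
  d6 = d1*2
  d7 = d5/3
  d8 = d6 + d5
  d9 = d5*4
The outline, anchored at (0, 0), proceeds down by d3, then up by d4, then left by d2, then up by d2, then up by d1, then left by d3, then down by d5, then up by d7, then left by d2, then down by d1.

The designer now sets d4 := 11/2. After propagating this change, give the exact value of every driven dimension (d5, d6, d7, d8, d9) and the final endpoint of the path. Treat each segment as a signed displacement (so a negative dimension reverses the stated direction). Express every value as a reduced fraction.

d5 = 7/2
d6 = 4
d7 = 7/6
d8 = 15/2
d9 = 14
endpoint = (-16, -41/6)

Apply edit: d4 := 11/2
  d5 = d4 - d1 = 7/2
  d6 = d1*2 = 4
  d7 = d5/3 = 7/6
  d8 = d6 + d5 = 15/2
  d9 = d5*4 = 14
Walk from origin (0, 0):
  seg 1: down by d3 = 12 → (0, -12)
  seg 2: up by d4 = 11/2 → (0, -13/2)
  seg 3: left by d2 = 2 → (-2, -13/2)
  seg 4: up by d2 = 2 → (-2, -9/2)
  seg 5: up by d1 = 2 → (-2, -5/2)
  seg 6: left by d3 = 12 → (-14, -5/2)
  seg 7: down by d5 = 7/2 → (-14, -6)
  seg 8: up by d7 = 7/6 → (-14, -29/6)
  seg 9: left by d2 = 2 → (-16, -29/6)
  seg 10: down by d1 = 2 → (-16, -41/6)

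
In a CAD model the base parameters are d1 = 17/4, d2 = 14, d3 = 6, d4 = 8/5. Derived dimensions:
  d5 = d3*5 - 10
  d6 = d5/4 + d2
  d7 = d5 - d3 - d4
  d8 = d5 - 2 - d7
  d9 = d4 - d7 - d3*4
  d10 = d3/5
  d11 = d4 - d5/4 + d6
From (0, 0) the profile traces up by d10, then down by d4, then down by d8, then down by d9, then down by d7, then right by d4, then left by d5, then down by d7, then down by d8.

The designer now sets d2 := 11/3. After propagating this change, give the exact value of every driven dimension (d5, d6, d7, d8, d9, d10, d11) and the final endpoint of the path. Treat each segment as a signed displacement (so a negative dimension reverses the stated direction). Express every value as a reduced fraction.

d5 = 20
d6 = 26/3
d7 = 62/5
d8 = 28/5
d9 = -174/5
d10 = 6/5
d11 = 79/15
endpoint = (-92/5, -8/5)

Apply edit: d2 := 11/3
  d5 = d3*5 - 10 = 20
  d6 = d5/4 + d2 = 26/3
  d7 = d5 - d3 - d4 = 62/5
  d8 = d5 - 2 - d7 = 28/5
  d9 = d4 - d7 - d3*4 = -174/5
  d10 = d3/5 = 6/5
  d11 = d4 - d5/4 + d6 = 79/15
Walk from origin (0, 0):
  seg 1: up by d10 = 6/5 → (0, 6/5)
  seg 2: down by d4 = 8/5 → (0, -2/5)
  seg 3: down by d8 = 28/5 → (0, -6)
  seg 4: down by d9 = -174/5 → (0, 144/5)
  seg 5: down by d7 = 62/5 → (0, 82/5)
  seg 6: right by d4 = 8/5 → (8/5, 82/5)
  seg 7: left by d5 = 20 → (-92/5, 82/5)
  seg 8: down by d7 = 62/5 → (-92/5, 4)
  seg 9: down by d8 = 28/5 → (-92/5, -8/5)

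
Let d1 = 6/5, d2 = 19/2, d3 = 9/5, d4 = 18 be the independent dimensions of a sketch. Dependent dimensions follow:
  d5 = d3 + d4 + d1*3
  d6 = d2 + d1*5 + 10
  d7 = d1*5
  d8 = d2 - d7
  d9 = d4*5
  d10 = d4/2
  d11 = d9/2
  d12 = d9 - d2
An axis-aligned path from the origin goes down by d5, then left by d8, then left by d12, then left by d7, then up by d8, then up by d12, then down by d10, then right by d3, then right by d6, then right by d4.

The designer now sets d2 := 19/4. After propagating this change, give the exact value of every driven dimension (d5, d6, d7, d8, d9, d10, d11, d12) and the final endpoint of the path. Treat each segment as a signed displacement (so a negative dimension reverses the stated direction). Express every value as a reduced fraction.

Apply edit: d2 := 19/4
  d5 = d3 + d4 + d1*3 = 117/5
  d6 = d2 + d1*5 + 10 = 83/4
  d7 = d1*5 = 6
  d8 = d2 - d7 = -5/4
  d9 = d4*5 = 90
  d10 = d4/2 = 9
  d11 = d9/2 = 45
  d12 = d9 - d2 = 341/4
Walk from origin (0, 0):
  seg 1: down by d5 = 117/5 → (0, -117/5)
  seg 2: left by d8 = -5/4 → (5/4, -117/5)
  seg 3: left by d12 = 341/4 → (-84, -117/5)
  seg 4: left by d7 = 6 → (-90, -117/5)
  seg 5: up by d8 = -5/4 → (-90, -493/20)
  seg 6: up by d12 = 341/4 → (-90, 303/5)
  seg 7: down by d10 = 9 → (-90, 258/5)
  seg 8: right by d3 = 9/5 → (-441/5, 258/5)
  seg 9: right by d6 = 83/4 → (-1349/20, 258/5)
  seg 10: right by d4 = 18 → (-989/20, 258/5)

d5 = 117/5
d6 = 83/4
d7 = 6
d8 = -5/4
d9 = 90
d10 = 9
d11 = 45
d12 = 341/4
endpoint = (-989/20, 258/5)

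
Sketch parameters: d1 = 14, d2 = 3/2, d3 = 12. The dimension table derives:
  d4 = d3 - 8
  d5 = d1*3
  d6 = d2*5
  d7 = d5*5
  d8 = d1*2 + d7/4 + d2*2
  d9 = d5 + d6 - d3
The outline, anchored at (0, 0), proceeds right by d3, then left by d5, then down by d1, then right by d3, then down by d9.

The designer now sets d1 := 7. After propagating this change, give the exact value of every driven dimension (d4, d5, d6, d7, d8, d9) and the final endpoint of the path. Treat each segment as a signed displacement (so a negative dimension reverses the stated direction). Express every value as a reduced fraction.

d4 = 4
d5 = 21
d6 = 15/2
d7 = 105
d8 = 173/4
d9 = 33/2
endpoint = (3, -47/2)

Apply edit: d1 := 7
  d4 = d3 - 8 = 4
  d5 = d1*3 = 21
  d6 = d2*5 = 15/2
  d7 = d5*5 = 105
  d8 = d1*2 + d7/4 + d2*2 = 173/4
  d9 = d5 + d6 - d3 = 33/2
Walk from origin (0, 0):
  seg 1: right by d3 = 12 → (12, 0)
  seg 2: left by d5 = 21 → (-9, 0)
  seg 3: down by d1 = 7 → (-9, -7)
  seg 4: right by d3 = 12 → (3, -7)
  seg 5: down by d9 = 33/2 → (3, -47/2)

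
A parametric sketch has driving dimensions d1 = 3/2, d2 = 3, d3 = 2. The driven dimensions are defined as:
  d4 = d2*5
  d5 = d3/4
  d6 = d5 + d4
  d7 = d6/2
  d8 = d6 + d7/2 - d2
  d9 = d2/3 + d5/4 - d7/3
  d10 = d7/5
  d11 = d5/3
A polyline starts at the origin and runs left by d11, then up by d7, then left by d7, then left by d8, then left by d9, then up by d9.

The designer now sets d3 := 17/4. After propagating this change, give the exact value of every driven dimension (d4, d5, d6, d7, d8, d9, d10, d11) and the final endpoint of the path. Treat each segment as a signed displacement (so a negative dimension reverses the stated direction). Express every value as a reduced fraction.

d4 = 15
d5 = 17/16
d6 = 257/16
d7 = 257/32
d8 = 1093/64
d9 = -271/192
d10 = 257/160
d11 = 17/48
endpoint = (-2309/96, 1271/192)

Apply edit: d3 := 17/4
  d4 = d2*5 = 15
  d5 = d3/4 = 17/16
  d6 = d5 + d4 = 257/16
  d7 = d6/2 = 257/32
  d8 = d6 + d7/2 - d2 = 1093/64
  d9 = d2/3 + d5/4 - d7/3 = -271/192
  d10 = d7/5 = 257/160
  d11 = d5/3 = 17/48
Walk from origin (0, 0):
  seg 1: left by d11 = 17/48 → (-17/48, 0)
  seg 2: up by d7 = 257/32 → (-17/48, 257/32)
  seg 3: left by d7 = 257/32 → (-805/96, 257/32)
  seg 4: left by d8 = 1093/64 → (-4889/192, 257/32)
  seg 5: left by d9 = -271/192 → (-2309/96, 257/32)
  seg 6: up by d9 = -271/192 → (-2309/96, 1271/192)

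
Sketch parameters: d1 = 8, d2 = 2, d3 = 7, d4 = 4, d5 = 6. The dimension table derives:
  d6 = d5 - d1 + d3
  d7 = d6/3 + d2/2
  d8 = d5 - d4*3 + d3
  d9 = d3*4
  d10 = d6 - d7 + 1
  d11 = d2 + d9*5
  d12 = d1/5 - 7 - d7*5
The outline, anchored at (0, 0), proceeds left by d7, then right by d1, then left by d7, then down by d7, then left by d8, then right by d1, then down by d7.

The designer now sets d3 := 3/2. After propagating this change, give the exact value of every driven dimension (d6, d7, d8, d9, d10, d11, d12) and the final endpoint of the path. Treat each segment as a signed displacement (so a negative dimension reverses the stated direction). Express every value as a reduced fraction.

Apply edit: d3 := 3/2
  d6 = d5 - d1 + d3 = -1/2
  d7 = d6/3 + d2/2 = 5/6
  d8 = d5 - d4*3 + d3 = -9/2
  d9 = d3*4 = 6
  d10 = d6 - d7 + 1 = -1/3
  d11 = d2 + d9*5 = 32
  d12 = d1/5 - 7 - d7*5 = -287/30
Walk from origin (0, 0):
  seg 1: left by d7 = 5/6 → (-5/6, 0)
  seg 2: right by d1 = 8 → (43/6, 0)
  seg 3: left by d7 = 5/6 → (19/3, 0)
  seg 4: down by d7 = 5/6 → (19/3, -5/6)
  seg 5: left by d8 = -9/2 → (65/6, -5/6)
  seg 6: right by d1 = 8 → (113/6, -5/6)
  seg 7: down by d7 = 5/6 → (113/6, -5/3)

d6 = -1/2
d7 = 5/6
d8 = -9/2
d9 = 6
d10 = -1/3
d11 = 32
d12 = -287/30
endpoint = (113/6, -5/3)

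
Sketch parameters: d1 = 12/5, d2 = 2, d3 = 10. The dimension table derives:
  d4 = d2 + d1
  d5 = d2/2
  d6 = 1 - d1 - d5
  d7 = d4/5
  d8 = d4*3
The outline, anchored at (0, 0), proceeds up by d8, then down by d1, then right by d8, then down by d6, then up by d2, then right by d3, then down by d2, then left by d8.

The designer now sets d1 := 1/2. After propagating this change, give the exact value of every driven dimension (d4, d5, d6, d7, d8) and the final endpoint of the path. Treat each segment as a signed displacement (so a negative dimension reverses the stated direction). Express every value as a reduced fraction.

d4 = 5/2
d5 = 1
d6 = -1/2
d7 = 1/2
d8 = 15/2
endpoint = (10, 15/2)

Apply edit: d1 := 1/2
  d4 = d2 + d1 = 5/2
  d5 = d2/2 = 1
  d6 = 1 - d1 - d5 = -1/2
  d7 = d4/5 = 1/2
  d8 = d4*3 = 15/2
Walk from origin (0, 0):
  seg 1: up by d8 = 15/2 → (0, 15/2)
  seg 2: down by d1 = 1/2 → (0, 7)
  seg 3: right by d8 = 15/2 → (15/2, 7)
  seg 4: down by d6 = -1/2 → (15/2, 15/2)
  seg 5: up by d2 = 2 → (15/2, 19/2)
  seg 6: right by d3 = 10 → (35/2, 19/2)
  seg 7: down by d2 = 2 → (35/2, 15/2)
  seg 8: left by d8 = 15/2 → (10, 15/2)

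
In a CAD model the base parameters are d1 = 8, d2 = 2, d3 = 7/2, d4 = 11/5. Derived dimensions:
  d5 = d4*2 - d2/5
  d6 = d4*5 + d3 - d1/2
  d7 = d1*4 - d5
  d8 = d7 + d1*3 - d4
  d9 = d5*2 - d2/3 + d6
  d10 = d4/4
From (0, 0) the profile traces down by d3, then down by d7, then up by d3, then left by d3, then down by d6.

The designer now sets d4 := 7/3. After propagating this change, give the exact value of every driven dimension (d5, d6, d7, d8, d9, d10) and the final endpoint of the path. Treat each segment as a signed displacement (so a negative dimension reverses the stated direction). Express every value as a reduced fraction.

d5 = 64/15
d6 = 67/6
d7 = 416/15
d8 = 247/5
d9 = 571/30
d10 = 7/12
endpoint = (-7/2, -389/10)

Apply edit: d4 := 7/3
  d5 = d4*2 - d2/5 = 64/15
  d6 = d4*5 + d3 - d1/2 = 67/6
  d7 = d1*4 - d5 = 416/15
  d8 = d7 + d1*3 - d4 = 247/5
  d9 = d5*2 - d2/3 + d6 = 571/30
  d10 = d4/4 = 7/12
Walk from origin (0, 0):
  seg 1: down by d3 = 7/2 → (0, -7/2)
  seg 2: down by d7 = 416/15 → (0, -937/30)
  seg 3: up by d3 = 7/2 → (0, -416/15)
  seg 4: left by d3 = 7/2 → (-7/2, -416/15)
  seg 5: down by d6 = 67/6 → (-7/2, -389/10)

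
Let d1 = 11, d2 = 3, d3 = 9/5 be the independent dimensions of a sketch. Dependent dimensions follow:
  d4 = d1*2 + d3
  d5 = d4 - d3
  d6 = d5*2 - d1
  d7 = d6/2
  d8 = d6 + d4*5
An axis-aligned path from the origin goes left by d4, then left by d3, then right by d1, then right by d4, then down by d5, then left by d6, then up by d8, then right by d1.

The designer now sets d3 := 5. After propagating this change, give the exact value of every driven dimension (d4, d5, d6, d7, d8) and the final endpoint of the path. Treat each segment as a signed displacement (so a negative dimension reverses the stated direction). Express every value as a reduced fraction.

Apply edit: d3 := 5
  d4 = d1*2 + d3 = 27
  d5 = d4 - d3 = 22
  d6 = d5*2 - d1 = 33
  d7 = d6/2 = 33/2
  d8 = d6 + d4*5 = 168
Walk from origin (0, 0):
  seg 1: left by d4 = 27 → (-27, 0)
  seg 2: left by d3 = 5 → (-32, 0)
  seg 3: right by d1 = 11 → (-21, 0)
  seg 4: right by d4 = 27 → (6, 0)
  seg 5: down by d5 = 22 → (6, -22)
  seg 6: left by d6 = 33 → (-27, -22)
  seg 7: up by d8 = 168 → (-27, 146)
  seg 8: right by d1 = 11 → (-16, 146)

d4 = 27
d5 = 22
d6 = 33
d7 = 33/2
d8 = 168
endpoint = (-16, 146)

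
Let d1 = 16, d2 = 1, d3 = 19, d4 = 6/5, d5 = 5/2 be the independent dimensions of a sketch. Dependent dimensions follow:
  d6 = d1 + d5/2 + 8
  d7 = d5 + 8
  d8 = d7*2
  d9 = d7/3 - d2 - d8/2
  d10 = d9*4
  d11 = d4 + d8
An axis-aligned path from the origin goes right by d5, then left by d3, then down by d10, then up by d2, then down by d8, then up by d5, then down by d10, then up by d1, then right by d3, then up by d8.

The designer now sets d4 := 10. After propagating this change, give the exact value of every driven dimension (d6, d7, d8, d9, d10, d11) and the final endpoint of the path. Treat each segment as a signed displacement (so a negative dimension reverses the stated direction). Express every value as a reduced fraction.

d6 = 101/4
d7 = 21/2
d8 = 21
d9 = -8
d10 = -32
d11 = 31
endpoint = (5/2, 167/2)

Apply edit: d4 := 10
  d6 = d1 + d5/2 + 8 = 101/4
  d7 = d5 + 8 = 21/2
  d8 = d7*2 = 21
  d9 = d7/3 - d2 - d8/2 = -8
  d10 = d9*4 = -32
  d11 = d4 + d8 = 31
Walk from origin (0, 0):
  seg 1: right by d5 = 5/2 → (5/2, 0)
  seg 2: left by d3 = 19 → (-33/2, 0)
  seg 3: down by d10 = -32 → (-33/2, 32)
  seg 4: up by d2 = 1 → (-33/2, 33)
  seg 5: down by d8 = 21 → (-33/2, 12)
  seg 6: up by d5 = 5/2 → (-33/2, 29/2)
  seg 7: down by d10 = -32 → (-33/2, 93/2)
  seg 8: up by d1 = 16 → (-33/2, 125/2)
  seg 9: right by d3 = 19 → (5/2, 125/2)
  seg 10: up by d8 = 21 → (5/2, 167/2)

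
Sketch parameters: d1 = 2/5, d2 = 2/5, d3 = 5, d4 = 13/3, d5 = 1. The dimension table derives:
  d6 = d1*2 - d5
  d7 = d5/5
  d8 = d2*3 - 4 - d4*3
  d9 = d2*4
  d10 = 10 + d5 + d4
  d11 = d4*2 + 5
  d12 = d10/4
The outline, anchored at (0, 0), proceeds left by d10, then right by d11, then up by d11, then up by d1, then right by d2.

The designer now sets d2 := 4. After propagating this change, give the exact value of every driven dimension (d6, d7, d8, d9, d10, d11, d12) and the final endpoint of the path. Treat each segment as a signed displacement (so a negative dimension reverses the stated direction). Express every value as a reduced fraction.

Apply edit: d2 := 4
  d6 = d1*2 - d5 = -1/5
  d7 = d5/5 = 1/5
  d8 = d2*3 - 4 - d4*3 = -5
  d9 = d2*4 = 16
  d10 = 10 + d5 + d4 = 46/3
  d11 = d4*2 + 5 = 41/3
  d12 = d10/4 = 23/6
Walk from origin (0, 0):
  seg 1: left by d10 = 46/3 → (-46/3, 0)
  seg 2: right by d11 = 41/3 → (-5/3, 0)
  seg 3: up by d11 = 41/3 → (-5/3, 41/3)
  seg 4: up by d1 = 2/5 → (-5/3, 211/15)
  seg 5: right by d2 = 4 → (7/3, 211/15)

d6 = -1/5
d7 = 1/5
d8 = -5
d9 = 16
d10 = 46/3
d11 = 41/3
d12 = 23/6
endpoint = (7/3, 211/15)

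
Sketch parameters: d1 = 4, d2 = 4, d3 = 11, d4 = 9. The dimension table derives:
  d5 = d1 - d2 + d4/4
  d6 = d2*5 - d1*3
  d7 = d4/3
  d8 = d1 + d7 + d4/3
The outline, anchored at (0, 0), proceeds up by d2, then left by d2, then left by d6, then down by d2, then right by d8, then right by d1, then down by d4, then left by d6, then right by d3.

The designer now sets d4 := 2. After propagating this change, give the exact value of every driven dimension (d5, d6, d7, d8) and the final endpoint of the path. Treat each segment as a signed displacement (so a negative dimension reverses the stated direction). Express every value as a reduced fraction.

Apply edit: d4 := 2
  d5 = d1 - d2 + d4/4 = 1/2
  d6 = d2*5 - d1*3 = 8
  d7 = d4/3 = 2/3
  d8 = d1 + d7 + d4/3 = 16/3
Walk from origin (0, 0):
  seg 1: up by d2 = 4 → (0, 4)
  seg 2: left by d2 = 4 → (-4, 4)
  seg 3: left by d6 = 8 → (-12, 4)
  seg 4: down by d2 = 4 → (-12, 0)
  seg 5: right by d8 = 16/3 → (-20/3, 0)
  seg 6: right by d1 = 4 → (-8/3, 0)
  seg 7: down by d4 = 2 → (-8/3, -2)
  seg 8: left by d6 = 8 → (-32/3, -2)
  seg 9: right by d3 = 11 → (1/3, -2)

d5 = 1/2
d6 = 8
d7 = 2/3
d8 = 16/3
endpoint = (1/3, -2)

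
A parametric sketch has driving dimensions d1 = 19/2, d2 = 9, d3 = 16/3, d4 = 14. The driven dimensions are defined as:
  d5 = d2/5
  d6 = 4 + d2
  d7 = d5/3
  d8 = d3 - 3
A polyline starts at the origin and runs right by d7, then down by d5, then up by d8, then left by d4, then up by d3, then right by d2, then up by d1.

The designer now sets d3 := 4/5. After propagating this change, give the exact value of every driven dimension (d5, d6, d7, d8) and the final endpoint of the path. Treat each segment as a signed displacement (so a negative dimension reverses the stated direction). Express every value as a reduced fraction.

Apply edit: d3 := 4/5
  d5 = d2/5 = 9/5
  d6 = 4 + d2 = 13
  d7 = d5/3 = 3/5
  d8 = d3 - 3 = -11/5
Walk from origin (0, 0):
  seg 1: right by d7 = 3/5 → (3/5, 0)
  seg 2: down by d5 = 9/5 → (3/5, -9/5)
  seg 3: up by d8 = -11/5 → (3/5, -4)
  seg 4: left by d4 = 14 → (-67/5, -4)
  seg 5: up by d3 = 4/5 → (-67/5, -16/5)
  seg 6: right by d2 = 9 → (-22/5, -16/5)
  seg 7: up by d1 = 19/2 → (-22/5, 63/10)

d5 = 9/5
d6 = 13
d7 = 3/5
d8 = -11/5
endpoint = (-22/5, 63/10)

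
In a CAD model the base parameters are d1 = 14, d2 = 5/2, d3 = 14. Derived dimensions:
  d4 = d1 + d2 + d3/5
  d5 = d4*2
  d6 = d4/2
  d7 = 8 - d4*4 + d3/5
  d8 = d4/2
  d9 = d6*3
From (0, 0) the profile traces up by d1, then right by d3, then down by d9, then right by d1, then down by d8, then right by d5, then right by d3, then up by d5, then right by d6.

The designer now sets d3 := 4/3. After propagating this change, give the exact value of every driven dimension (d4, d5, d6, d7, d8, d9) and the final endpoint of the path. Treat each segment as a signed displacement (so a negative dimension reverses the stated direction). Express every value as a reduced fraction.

d4 = 503/30
d5 = 503/15
d6 = 503/60
d7 = -294/5
d8 = 503/60
d9 = 503/20
endpoint = (703/12, 14)

Apply edit: d3 := 4/3
  d4 = d1 + d2 + d3/5 = 503/30
  d5 = d4*2 = 503/15
  d6 = d4/2 = 503/60
  d7 = 8 - d4*4 + d3/5 = -294/5
  d8 = d4/2 = 503/60
  d9 = d6*3 = 503/20
Walk from origin (0, 0):
  seg 1: up by d1 = 14 → (0, 14)
  seg 2: right by d3 = 4/3 → (4/3, 14)
  seg 3: down by d9 = 503/20 → (4/3, -223/20)
  seg 4: right by d1 = 14 → (46/3, -223/20)
  seg 5: down by d8 = 503/60 → (46/3, -293/15)
  seg 6: right by d5 = 503/15 → (733/15, -293/15)
  seg 7: right by d3 = 4/3 → (251/5, -293/15)
  seg 8: up by d5 = 503/15 → (251/5, 14)
  seg 9: right by d6 = 503/60 → (703/12, 14)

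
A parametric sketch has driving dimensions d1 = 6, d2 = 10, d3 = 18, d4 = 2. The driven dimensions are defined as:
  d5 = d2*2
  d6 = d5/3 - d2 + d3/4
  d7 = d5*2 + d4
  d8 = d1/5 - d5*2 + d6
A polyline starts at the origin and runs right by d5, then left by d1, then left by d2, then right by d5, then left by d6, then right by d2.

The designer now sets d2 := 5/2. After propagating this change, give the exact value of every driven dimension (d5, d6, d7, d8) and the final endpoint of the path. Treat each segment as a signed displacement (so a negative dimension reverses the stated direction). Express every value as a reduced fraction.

d5 = 5
d6 = 11/3
d7 = 12
d8 = -77/15
endpoint = (1/3, 0)

Apply edit: d2 := 5/2
  d5 = d2*2 = 5
  d6 = d5/3 - d2 + d3/4 = 11/3
  d7 = d5*2 + d4 = 12
  d8 = d1/5 - d5*2 + d6 = -77/15
Walk from origin (0, 0):
  seg 1: right by d5 = 5 → (5, 0)
  seg 2: left by d1 = 6 → (-1, 0)
  seg 3: left by d2 = 5/2 → (-7/2, 0)
  seg 4: right by d5 = 5 → (3/2, 0)
  seg 5: left by d6 = 11/3 → (-13/6, 0)
  seg 6: right by d2 = 5/2 → (1/3, 0)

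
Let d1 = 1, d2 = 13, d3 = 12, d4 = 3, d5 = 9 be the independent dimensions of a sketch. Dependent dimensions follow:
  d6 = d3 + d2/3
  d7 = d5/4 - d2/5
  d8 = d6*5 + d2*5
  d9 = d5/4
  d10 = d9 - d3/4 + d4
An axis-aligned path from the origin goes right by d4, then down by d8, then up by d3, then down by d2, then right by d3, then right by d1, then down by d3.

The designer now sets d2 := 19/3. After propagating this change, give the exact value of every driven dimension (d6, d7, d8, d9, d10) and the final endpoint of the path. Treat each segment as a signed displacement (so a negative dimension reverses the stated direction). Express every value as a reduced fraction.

Apply edit: d2 := 19/3
  d6 = d3 + d2/3 = 127/9
  d7 = d5/4 - d2/5 = 59/60
  d8 = d6*5 + d2*5 = 920/9
  d9 = d5/4 = 9/4
  d10 = d9 - d3/4 + d4 = 9/4
Walk from origin (0, 0):
  seg 1: right by d4 = 3 → (3, 0)
  seg 2: down by d8 = 920/9 → (3, -920/9)
  seg 3: up by d3 = 12 → (3, -812/9)
  seg 4: down by d2 = 19/3 → (3, -869/9)
  seg 5: right by d3 = 12 → (15, -869/9)
  seg 6: right by d1 = 1 → (16, -869/9)
  seg 7: down by d3 = 12 → (16, -977/9)

d6 = 127/9
d7 = 59/60
d8 = 920/9
d9 = 9/4
d10 = 9/4
endpoint = (16, -977/9)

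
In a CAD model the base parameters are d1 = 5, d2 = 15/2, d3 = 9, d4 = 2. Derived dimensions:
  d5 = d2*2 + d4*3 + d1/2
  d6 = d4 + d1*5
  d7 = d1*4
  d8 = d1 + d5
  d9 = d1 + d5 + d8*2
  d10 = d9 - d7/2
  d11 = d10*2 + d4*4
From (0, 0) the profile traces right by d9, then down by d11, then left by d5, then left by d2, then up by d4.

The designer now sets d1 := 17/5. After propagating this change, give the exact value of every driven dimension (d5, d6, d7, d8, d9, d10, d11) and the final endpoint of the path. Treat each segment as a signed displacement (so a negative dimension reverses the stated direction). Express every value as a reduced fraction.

d5 = 227/10
d6 = 19
d7 = 68/5
d8 = 261/10
d9 = 783/10
d10 = 143/2
d11 = 151
endpoint = (481/10, -149)

Apply edit: d1 := 17/5
  d5 = d2*2 + d4*3 + d1/2 = 227/10
  d6 = d4 + d1*5 = 19
  d7 = d1*4 = 68/5
  d8 = d1 + d5 = 261/10
  d9 = d1 + d5 + d8*2 = 783/10
  d10 = d9 - d7/2 = 143/2
  d11 = d10*2 + d4*4 = 151
Walk from origin (0, 0):
  seg 1: right by d9 = 783/10 → (783/10, 0)
  seg 2: down by d11 = 151 → (783/10, -151)
  seg 3: left by d5 = 227/10 → (278/5, -151)
  seg 4: left by d2 = 15/2 → (481/10, -151)
  seg 5: up by d4 = 2 → (481/10, -149)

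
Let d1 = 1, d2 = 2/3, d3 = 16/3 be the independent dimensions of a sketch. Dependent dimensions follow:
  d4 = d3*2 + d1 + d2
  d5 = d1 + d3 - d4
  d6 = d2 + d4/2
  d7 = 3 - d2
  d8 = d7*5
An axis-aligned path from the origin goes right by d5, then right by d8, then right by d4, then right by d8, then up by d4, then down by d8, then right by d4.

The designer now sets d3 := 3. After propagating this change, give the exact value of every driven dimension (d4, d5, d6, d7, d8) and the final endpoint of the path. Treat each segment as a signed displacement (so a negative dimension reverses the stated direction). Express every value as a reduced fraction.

Apply edit: d3 := 3
  d4 = d3*2 + d1 + d2 = 23/3
  d5 = d1 + d3 - d4 = -11/3
  d6 = d2 + d4/2 = 9/2
  d7 = 3 - d2 = 7/3
  d8 = d7*5 = 35/3
Walk from origin (0, 0):
  seg 1: right by d5 = -11/3 → (-11/3, 0)
  seg 2: right by d8 = 35/3 → (8, 0)
  seg 3: right by d4 = 23/3 → (47/3, 0)
  seg 4: right by d8 = 35/3 → (82/3, 0)
  seg 5: up by d4 = 23/3 → (82/3, 23/3)
  seg 6: down by d8 = 35/3 → (82/3, -4)
  seg 7: right by d4 = 23/3 → (35, -4)

d4 = 23/3
d5 = -11/3
d6 = 9/2
d7 = 7/3
d8 = 35/3
endpoint = (35, -4)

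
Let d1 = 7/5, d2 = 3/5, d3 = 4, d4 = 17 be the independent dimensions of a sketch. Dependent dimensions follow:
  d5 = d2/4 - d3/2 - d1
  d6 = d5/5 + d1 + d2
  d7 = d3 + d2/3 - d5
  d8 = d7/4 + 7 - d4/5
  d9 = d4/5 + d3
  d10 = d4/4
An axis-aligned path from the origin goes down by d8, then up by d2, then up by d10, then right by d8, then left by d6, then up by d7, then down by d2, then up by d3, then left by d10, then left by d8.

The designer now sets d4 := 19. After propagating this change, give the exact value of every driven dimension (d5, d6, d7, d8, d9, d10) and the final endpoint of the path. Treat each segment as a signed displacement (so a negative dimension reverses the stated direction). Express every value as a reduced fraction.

Apply edit: d4 := 19
  d5 = d2/4 - d3/2 - d1 = -13/4
  d6 = d5/5 + d1 + d2 = 27/20
  d7 = d3 + d2/3 - d5 = 149/20
  d8 = d7/4 + 7 - d4/5 = 81/16
  d9 = d4/5 + d3 = 39/5
  d10 = d4/4 = 19/4
Walk from origin (0, 0):
  seg 1: down by d8 = 81/16 → (0, -81/16)
  seg 2: up by d2 = 3/5 → (0, -357/80)
  seg 3: up by d10 = 19/4 → (0, 23/80)
  seg 4: right by d8 = 81/16 → (81/16, 23/80)
  seg 5: left by d6 = 27/20 → (297/80, 23/80)
  seg 6: up by d7 = 149/20 → (297/80, 619/80)
  seg 7: down by d2 = 3/5 → (297/80, 571/80)
  seg 8: up by d3 = 4 → (297/80, 891/80)
  seg 9: left by d10 = 19/4 → (-83/80, 891/80)
  seg 10: left by d8 = 81/16 → (-61/10, 891/80)

d5 = -13/4
d6 = 27/20
d7 = 149/20
d8 = 81/16
d9 = 39/5
d10 = 19/4
endpoint = (-61/10, 891/80)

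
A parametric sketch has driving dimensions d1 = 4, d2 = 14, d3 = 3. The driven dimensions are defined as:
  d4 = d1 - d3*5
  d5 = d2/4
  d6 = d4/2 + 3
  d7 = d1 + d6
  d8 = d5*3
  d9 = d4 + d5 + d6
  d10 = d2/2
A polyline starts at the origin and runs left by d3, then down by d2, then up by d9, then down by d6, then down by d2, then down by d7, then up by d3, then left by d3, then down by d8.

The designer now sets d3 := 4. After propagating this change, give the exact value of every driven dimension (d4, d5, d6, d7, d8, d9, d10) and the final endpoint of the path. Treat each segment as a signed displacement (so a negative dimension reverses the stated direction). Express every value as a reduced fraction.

Apply edit: d3 := 4
  d4 = d1 - d3*5 = -16
  d5 = d2/4 = 7/2
  d6 = d4/2 + 3 = -5
  d7 = d1 + d6 = -1
  d8 = d5*3 = 21/2
  d9 = d4 + d5 + d6 = -35/2
  d10 = d2/2 = 7
Walk from origin (0, 0):
  seg 1: left by d3 = 4 → (-4, 0)
  seg 2: down by d2 = 14 → (-4, -14)
  seg 3: up by d9 = -35/2 → (-4, -63/2)
  seg 4: down by d6 = -5 → (-4, -53/2)
  seg 5: down by d2 = 14 → (-4, -81/2)
  seg 6: down by d7 = -1 → (-4, -79/2)
  seg 7: up by d3 = 4 → (-4, -71/2)
  seg 8: left by d3 = 4 → (-8, -71/2)
  seg 9: down by d8 = 21/2 → (-8, -46)

d4 = -16
d5 = 7/2
d6 = -5
d7 = -1
d8 = 21/2
d9 = -35/2
d10 = 7
endpoint = (-8, -46)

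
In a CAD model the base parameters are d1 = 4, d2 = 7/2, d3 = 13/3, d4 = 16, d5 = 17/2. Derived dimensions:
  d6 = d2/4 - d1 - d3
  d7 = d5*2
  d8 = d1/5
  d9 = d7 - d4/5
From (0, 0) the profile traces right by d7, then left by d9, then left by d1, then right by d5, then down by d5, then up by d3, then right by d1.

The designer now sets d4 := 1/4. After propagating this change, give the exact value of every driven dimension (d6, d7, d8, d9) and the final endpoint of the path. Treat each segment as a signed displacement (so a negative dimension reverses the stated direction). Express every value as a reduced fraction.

Apply edit: d4 := 1/4
  d6 = d2/4 - d1 - d3 = -179/24
  d7 = d5*2 = 17
  d8 = d1/5 = 4/5
  d9 = d7 - d4/5 = 339/20
Walk from origin (0, 0):
  seg 1: right by d7 = 17 → (17, 0)
  seg 2: left by d9 = 339/20 → (1/20, 0)
  seg 3: left by d1 = 4 → (-79/20, 0)
  seg 4: right by d5 = 17/2 → (91/20, 0)
  seg 5: down by d5 = 17/2 → (91/20, -17/2)
  seg 6: up by d3 = 13/3 → (91/20, -25/6)
  seg 7: right by d1 = 4 → (171/20, -25/6)

d6 = -179/24
d7 = 17
d8 = 4/5
d9 = 339/20
endpoint = (171/20, -25/6)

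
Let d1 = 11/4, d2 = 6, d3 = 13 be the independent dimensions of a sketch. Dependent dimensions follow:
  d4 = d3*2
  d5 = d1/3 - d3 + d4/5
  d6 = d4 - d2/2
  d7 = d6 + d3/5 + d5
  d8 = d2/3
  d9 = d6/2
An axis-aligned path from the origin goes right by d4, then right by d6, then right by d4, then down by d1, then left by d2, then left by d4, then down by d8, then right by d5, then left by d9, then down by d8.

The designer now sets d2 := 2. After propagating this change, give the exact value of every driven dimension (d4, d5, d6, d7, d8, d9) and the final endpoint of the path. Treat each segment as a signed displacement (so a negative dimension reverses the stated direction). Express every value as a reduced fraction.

Apply edit: d2 := 2
  d4 = d3*2 = 26
  d5 = d1/3 - d3 + d4/5 = -413/60
  d6 = d4 - d2/2 = 25
  d7 = d6 + d3/5 + d5 = 1243/60
  d8 = d2/3 = 2/3
  d9 = d6/2 = 25/2
Walk from origin (0, 0):
  seg 1: right by d4 = 26 → (26, 0)
  seg 2: right by d6 = 25 → (51, 0)
  seg 3: right by d4 = 26 → (77, 0)
  seg 4: down by d1 = 11/4 → (77, -11/4)
  seg 5: left by d2 = 2 → (75, -11/4)
  seg 6: left by d4 = 26 → (49, -11/4)
  seg 7: down by d8 = 2/3 → (49, -41/12)
  seg 8: right by d5 = -413/60 → (2527/60, -41/12)
  seg 9: left by d9 = 25/2 → (1777/60, -41/12)
  seg 10: down by d8 = 2/3 → (1777/60, -49/12)

d4 = 26
d5 = -413/60
d6 = 25
d7 = 1243/60
d8 = 2/3
d9 = 25/2
endpoint = (1777/60, -49/12)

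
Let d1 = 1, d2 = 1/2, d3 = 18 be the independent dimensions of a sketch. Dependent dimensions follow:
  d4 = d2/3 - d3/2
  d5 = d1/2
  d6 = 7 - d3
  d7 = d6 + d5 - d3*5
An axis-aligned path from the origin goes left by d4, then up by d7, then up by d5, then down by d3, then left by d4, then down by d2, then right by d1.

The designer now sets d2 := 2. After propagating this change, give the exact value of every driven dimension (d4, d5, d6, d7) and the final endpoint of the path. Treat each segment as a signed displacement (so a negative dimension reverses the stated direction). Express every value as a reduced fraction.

Apply edit: d2 := 2
  d4 = d2/3 - d3/2 = -25/3
  d5 = d1/2 = 1/2
  d6 = 7 - d3 = -11
  d7 = d6 + d5 - d3*5 = -201/2
Walk from origin (0, 0):
  seg 1: left by d4 = -25/3 → (25/3, 0)
  seg 2: up by d7 = -201/2 → (25/3, -201/2)
  seg 3: up by d5 = 1/2 → (25/3, -100)
  seg 4: down by d3 = 18 → (25/3, -118)
  seg 5: left by d4 = -25/3 → (50/3, -118)
  seg 6: down by d2 = 2 → (50/3, -120)
  seg 7: right by d1 = 1 → (53/3, -120)

d4 = -25/3
d5 = 1/2
d6 = -11
d7 = -201/2
endpoint = (53/3, -120)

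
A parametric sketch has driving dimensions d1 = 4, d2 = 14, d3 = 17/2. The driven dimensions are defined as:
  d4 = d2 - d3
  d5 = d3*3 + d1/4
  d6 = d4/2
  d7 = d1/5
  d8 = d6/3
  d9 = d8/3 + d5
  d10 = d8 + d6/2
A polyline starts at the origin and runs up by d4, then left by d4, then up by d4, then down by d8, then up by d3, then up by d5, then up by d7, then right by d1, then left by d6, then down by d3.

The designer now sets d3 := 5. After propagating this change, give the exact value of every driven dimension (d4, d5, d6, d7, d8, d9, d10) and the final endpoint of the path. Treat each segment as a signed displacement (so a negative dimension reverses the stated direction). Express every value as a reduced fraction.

d4 = 9
d5 = 16
d6 = 9/2
d7 = 4/5
d8 = 3/2
d9 = 33/2
d10 = 15/4
endpoint = (-19/2, 333/10)

Apply edit: d3 := 5
  d4 = d2 - d3 = 9
  d5 = d3*3 + d1/4 = 16
  d6 = d4/2 = 9/2
  d7 = d1/5 = 4/5
  d8 = d6/3 = 3/2
  d9 = d8/3 + d5 = 33/2
  d10 = d8 + d6/2 = 15/4
Walk from origin (0, 0):
  seg 1: up by d4 = 9 → (0, 9)
  seg 2: left by d4 = 9 → (-9, 9)
  seg 3: up by d4 = 9 → (-9, 18)
  seg 4: down by d8 = 3/2 → (-9, 33/2)
  seg 5: up by d3 = 5 → (-9, 43/2)
  seg 6: up by d5 = 16 → (-9, 75/2)
  seg 7: up by d7 = 4/5 → (-9, 383/10)
  seg 8: right by d1 = 4 → (-5, 383/10)
  seg 9: left by d6 = 9/2 → (-19/2, 383/10)
  seg 10: down by d3 = 5 → (-19/2, 333/10)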